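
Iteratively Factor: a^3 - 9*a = (a + 3)*(a^2 - 3*a) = a*(a + 3)*(a - 3)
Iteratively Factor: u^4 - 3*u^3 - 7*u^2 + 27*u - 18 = (u - 3)*(u^3 - 7*u + 6) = (u - 3)*(u - 1)*(u^2 + u - 6) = (u - 3)*(u - 1)*(u + 3)*(u - 2)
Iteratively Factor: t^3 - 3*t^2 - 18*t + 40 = (t - 2)*(t^2 - t - 20) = (t - 5)*(t - 2)*(t + 4)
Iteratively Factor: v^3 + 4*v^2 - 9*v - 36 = (v + 4)*(v^2 - 9) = (v + 3)*(v + 4)*(v - 3)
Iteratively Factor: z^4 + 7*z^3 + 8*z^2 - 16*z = (z + 4)*(z^3 + 3*z^2 - 4*z) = (z + 4)^2*(z^2 - z) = z*(z + 4)^2*(z - 1)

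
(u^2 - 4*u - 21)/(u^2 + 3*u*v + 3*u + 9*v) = (u - 7)/(u + 3*v)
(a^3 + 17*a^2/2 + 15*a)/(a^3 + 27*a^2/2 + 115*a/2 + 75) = a/(a + 5)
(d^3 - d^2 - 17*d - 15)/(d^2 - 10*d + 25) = (d^2 + 4*d + 3)/(d - 5)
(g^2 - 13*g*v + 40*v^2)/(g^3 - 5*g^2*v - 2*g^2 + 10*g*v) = (g - 8*v)/(g*(g - 2))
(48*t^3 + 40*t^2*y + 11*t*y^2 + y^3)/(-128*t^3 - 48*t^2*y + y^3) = (3*t + y)/(-8*t + y)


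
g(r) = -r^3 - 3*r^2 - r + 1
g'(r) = -3*r^2 - 6*r - 1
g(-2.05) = -0.94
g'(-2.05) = -1.31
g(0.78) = -2.08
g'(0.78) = -7.51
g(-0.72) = 0.54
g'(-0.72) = 1.76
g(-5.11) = 61.21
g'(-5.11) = -48.68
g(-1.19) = -0.37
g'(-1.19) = 1.89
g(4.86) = -189.51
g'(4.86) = -101.02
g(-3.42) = 9.33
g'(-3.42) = -15.57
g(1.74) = -15.09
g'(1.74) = -20.52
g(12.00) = -2171.00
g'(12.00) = -505.00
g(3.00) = -56.00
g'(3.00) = -46.00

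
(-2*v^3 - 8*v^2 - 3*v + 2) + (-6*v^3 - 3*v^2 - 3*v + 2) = -8*v^3 - 11*v^2 - 6*v + 4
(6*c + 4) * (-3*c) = -18*c^2 - 12*c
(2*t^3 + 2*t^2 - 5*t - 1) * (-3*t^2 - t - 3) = -6*t^5 - 8*t^4 + 7*t^3 + 2*t^2 + 16*t + 3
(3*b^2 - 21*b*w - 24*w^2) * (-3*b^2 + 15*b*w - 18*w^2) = -9*b^4 + 108*b^3*w - 297*b^2*w^2 + 18*b*w^3 + 432*w^4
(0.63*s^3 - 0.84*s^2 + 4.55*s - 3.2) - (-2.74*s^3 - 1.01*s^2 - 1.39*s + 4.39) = 3.37*s^3 + 0.17*s^2 + 5.94*s - 7.59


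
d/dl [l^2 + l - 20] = 2*l + 1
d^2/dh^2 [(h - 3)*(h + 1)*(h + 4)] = 6*h + 4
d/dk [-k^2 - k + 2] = -2*k - 1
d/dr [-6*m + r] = 1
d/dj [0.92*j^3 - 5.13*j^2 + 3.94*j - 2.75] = 2.76*j^2 - 10.26*j + 3.94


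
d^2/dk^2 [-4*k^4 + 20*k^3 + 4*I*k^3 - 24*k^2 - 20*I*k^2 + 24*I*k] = -48*k^2 + 24*k*(5 + I) - 48 - 40*I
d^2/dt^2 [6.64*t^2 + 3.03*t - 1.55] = 13.2800000000000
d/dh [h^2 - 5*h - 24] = 2*h - 5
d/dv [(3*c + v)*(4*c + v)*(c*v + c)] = c*(12*c^2 + 14*c*v + 7*c + 3*v^2 + 2*v)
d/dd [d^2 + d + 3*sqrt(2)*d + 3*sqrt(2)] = 2*d + 1 + 3*sqrt(2)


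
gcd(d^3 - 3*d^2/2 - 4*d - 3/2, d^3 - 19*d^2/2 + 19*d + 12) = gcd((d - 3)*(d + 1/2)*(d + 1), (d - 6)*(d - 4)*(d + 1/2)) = d + 1/2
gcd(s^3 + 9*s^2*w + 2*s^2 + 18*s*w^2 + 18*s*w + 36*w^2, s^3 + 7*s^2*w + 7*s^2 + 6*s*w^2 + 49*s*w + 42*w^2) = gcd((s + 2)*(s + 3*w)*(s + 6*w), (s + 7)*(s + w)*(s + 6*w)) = s + 6*w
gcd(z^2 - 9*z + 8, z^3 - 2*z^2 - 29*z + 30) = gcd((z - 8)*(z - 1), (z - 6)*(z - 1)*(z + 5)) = z - 1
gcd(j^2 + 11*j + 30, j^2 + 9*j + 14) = 1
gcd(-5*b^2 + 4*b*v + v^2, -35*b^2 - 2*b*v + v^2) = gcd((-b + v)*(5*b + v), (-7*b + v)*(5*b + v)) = 5*b + v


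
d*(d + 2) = d^2 + 2*d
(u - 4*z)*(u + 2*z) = u^2 - 2*u*z - 8*z^2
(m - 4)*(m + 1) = m^2 - 3*m - 4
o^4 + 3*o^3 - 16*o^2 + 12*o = o*(o - 2)*(o - 1)*(o + 6)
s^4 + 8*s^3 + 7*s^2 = s^2*(s + 1)*(s + 7)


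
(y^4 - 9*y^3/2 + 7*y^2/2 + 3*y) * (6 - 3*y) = -3*y^5 + 39*y^4/2 - 75*y^3/2 + 12*y^2 + 18*y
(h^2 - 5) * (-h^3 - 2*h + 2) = -h^5 + 3*h^3 + 2*h^2 + 10*h - 10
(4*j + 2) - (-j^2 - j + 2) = j^2 + 5*j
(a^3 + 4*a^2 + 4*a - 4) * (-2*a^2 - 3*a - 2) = -2*a^5 - 11*a^4 - 22*a^3 - 12*a^2 + 4*a + 8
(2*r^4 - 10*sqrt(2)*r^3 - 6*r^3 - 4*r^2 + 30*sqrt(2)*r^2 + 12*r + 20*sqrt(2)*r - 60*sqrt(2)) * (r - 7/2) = 2*r^5 - 10*sqrt(2)*r^4 - 13*r^4 + 17*r^3 + 65*sqrt(2)*r^3 - 85*sqrt(2)*r^2 + 26*r^2 - 130*sqrt(2)*r - 42*r + 210*sqrt(2)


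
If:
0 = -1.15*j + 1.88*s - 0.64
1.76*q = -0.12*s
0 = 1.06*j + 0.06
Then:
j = -0.06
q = -0.02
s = 0.31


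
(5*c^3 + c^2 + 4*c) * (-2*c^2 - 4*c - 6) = -10*c^5 - 22*c^4 - 42*c^3 - 22*c^2 - 24*c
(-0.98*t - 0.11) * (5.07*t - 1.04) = -4.9686*t^2 + 0.4615*t + 0.1144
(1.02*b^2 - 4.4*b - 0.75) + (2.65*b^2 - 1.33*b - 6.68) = 3.67*b^2 - 5.73*b - 7.43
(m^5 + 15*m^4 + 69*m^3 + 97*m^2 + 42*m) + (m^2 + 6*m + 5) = m^5 + 15*m^4 + 69*m^3 + 98*m^2 + 48*m + 5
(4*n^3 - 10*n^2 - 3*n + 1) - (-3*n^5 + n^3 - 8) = 3*n^5 + 3*n^3 - 10*n^2 - 3*n + 9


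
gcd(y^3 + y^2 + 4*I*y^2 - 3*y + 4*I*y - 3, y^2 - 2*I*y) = 1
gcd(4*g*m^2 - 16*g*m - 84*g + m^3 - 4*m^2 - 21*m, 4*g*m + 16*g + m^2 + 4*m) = 4*g + m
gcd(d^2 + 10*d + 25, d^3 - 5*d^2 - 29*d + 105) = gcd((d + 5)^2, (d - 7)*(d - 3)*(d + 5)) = d + 5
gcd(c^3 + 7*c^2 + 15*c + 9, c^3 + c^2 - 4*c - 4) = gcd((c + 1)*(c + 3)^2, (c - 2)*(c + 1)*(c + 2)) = c + 1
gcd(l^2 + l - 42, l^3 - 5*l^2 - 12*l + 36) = l - 6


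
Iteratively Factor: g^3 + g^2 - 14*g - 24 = (g + 3)*(g^2 - 2*g - 8) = (g - 4)*(g + 3)*(g + 2)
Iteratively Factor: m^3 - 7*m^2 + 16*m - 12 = (m - 2)*(m^2 - 5*m + 6) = (m - 3)*(m - 2)*(m - 2)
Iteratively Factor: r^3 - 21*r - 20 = (r - 5)*(r^2 + 5*r + 4) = (r - 5)*(r + 1)*(r + 4)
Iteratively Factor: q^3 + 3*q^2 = (q)*(q^2 + 3*q) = q*(q + 3)*(q)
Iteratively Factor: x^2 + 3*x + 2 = (x + 2)*(x + 1)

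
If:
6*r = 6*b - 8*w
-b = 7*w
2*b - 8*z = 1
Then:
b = 4*z + 1/2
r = 100*z/21 + 25/42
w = -4*z/7 - 1/14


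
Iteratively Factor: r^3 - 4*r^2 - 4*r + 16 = (r - 2)*(r^2 - 2*r - 8) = (r - 4)*(r - 2)*(r + 2)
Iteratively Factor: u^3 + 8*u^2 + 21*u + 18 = (u + 3)*(u^2 + 5*u + 6) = (u + 2)*(u + 3)*(u + 3)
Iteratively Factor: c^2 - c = (c - 1)*(c)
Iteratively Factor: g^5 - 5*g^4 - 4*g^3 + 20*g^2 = (g + 2)*(g^4 - 7*g^3 + 10*g^2) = g*(g + 2)*(g^3 - 7*g^2 + 10*g) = g*(g - 2)*(g + 2)*(g^2 - 5*g) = g*(g - 5)*(g - 2)*(g + 2)*(g)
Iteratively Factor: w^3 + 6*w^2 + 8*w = (w + 4)*(w^2 + 2*w) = w*(w + 4)*(w + 2)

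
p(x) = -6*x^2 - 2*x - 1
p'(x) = -12*x - 2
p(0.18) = -1.55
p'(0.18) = -4.16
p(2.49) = -43.18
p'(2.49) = -31.88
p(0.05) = -1.12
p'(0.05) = -2.60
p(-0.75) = -2.88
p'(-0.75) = 7.00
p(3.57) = -84.61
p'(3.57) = -44.84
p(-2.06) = -22.34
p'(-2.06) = 22.72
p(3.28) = -72.11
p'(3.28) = -41.36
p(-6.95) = -276.92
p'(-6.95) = 81.40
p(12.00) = -889.00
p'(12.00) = -146.00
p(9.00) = -505.00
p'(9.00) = -110.00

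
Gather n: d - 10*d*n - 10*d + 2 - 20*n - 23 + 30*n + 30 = -9*d + n*(10 - 10*d) + 9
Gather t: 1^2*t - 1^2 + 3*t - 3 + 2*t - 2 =6*t - 6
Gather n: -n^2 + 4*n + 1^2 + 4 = -n^2 + 4*n + 5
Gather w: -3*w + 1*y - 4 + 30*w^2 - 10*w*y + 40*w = 30*w^2 + w*(37 - 10*y) + y - 4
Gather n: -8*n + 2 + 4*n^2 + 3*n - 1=4*n^2 - 5*n + 1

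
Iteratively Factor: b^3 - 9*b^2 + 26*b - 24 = (b - 2)*(b^2 - 7*b + 12) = (b - 4)*(b - 2)*(b - 3)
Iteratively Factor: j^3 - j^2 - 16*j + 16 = (j + 4)*(j^2 - 5*j + 4) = (j - 4)*(j + 4)*(j - 1)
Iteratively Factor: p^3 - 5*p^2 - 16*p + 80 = (p - 5)*(p^2 - 16) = (p - 5)*(p - 4)*(p + 4)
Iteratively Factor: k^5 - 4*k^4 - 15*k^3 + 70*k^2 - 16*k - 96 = (k - 2)*(k^4 - 2*k^3 - 19*k^2 + 32*k + 48) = (k - 2)*(k + 4)*(k^3 - 6*k^2 + 5*k + 12) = (k - 2)*(k + 1)*(k + 4)*(k^2 - 7*k + 12) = (k - 3)*(k - 2)*(k + 1)*(k + 4)*(k - 4)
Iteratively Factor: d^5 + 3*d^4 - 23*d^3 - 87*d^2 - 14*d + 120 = (d - 5)*(d^4 + 8*d^3 + 17*d^2 - 2*d - 24) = (d - 5)*(d + 4)*(d^3 + 4*d^2 + d - 6) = (d - 5)*(d - 1)*(d + 4)*(d^2 + 5*d + 6) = (d - 5)*(d - 1)*(d + 3)*(d + 4)*(d + 2)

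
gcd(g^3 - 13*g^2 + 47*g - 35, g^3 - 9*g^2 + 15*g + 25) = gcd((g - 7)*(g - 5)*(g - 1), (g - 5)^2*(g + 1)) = g - 5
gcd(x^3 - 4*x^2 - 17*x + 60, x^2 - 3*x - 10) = x - 5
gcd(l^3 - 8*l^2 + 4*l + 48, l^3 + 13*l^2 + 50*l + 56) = l + 2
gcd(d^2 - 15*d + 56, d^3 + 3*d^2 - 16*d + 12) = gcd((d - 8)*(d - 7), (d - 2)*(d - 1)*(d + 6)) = 1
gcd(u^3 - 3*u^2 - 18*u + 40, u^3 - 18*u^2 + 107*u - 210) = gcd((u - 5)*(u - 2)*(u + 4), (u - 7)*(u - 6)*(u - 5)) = u - 5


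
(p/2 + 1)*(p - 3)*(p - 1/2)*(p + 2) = p^4/2 + p^3/4 - 17*p^2/4 - 4*p + 3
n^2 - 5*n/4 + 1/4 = (n - 1)*(n - 1/4)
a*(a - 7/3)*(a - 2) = a^3 - 13*a^2/3 + 14*a/3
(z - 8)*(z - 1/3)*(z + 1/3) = z^3 - 8*z^2 - z/9 + 8/9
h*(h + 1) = h^2 + h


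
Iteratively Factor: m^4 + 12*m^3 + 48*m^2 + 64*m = (m + 4)*(m^3 + 8*m^2 + 16*m) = (m + 4)^2*(m^2 + 4*m) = m*(m + 4)^2*(m + 4)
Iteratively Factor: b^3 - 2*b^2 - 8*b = (b + 2)*(b^2 - 4*b) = b*(b + 2)*(b - 4)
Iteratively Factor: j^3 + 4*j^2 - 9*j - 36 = (j - 3)*(j^2 + 7*j + 12) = (j - 3)*(j + 3)*(j + 4)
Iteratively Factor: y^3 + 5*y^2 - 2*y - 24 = (y - 2)*(y^2 + 7*y + 12) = (y - 2)*(y + 3)*(y + 4)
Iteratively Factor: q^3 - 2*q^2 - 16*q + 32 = (q - 2)*(q^2 - 16) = (q - 4)*(q - 2)*(q + 4)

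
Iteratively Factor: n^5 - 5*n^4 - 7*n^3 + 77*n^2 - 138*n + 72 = (n - 3)*(n^4 - 2*n^3 - 13*n^2 + 38*n - 24) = (n - 3)*(n - 1)*(n^3 - n^2 - 14*n + 24) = (n - 3)*(n - 1)*(n + 4)*(n^2 - 5*n + 6) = (n - 3)*(n - 2)*(n - 1)*(n + 4)*(n - 3)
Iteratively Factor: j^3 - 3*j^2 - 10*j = (j)*(j^2 - 3*j - 10) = j*(j - 5)*(j + 2)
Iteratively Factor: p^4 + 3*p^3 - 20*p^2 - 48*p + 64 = (p + 4)*(p^3 - p^2 - 16*p + 16) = (p - 4)*(p + 4)*(p^2 + 3*p - 4) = (p - 4)*(p - 1)*(p + 4)*(p + 4)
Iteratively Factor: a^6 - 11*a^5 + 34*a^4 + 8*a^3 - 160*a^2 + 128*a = (a + 2)*(a^5 - 13*a^4 + 60*a^3 - 112*a^2 + 64*a) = (a - 4)*(a + 2)*(a^4 - 9*a^3 + 24*a^2 - 16*a) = a*(a - 4)*(a + 2)*(a^3 - 9*a^2 + 24*a - 16) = a*(a - 4)*(a - 1)*(a + 2)*(a^2 - 8*a + 16) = a*(a - 4)^2*(a - 1)*(a + 2)*(a - 4)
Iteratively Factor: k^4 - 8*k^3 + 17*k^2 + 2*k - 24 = (k - 4)*(k^3 - 4*k^2 + k + 6) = (k - 4)*(k + 1)*(k^2 - 5*k + 6) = (k - 4)*(k - 2)*(k + 1)*(k - 3)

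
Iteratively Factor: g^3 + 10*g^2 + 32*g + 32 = (g + 4)*(g^2 + 6*g + 8) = (g + 4)^2*(g + 2)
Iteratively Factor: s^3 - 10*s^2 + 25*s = (s)*(s^2 - 10*s + 25) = s*(s - 5)*(s - 5)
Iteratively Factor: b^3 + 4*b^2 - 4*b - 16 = (b - 2)*(b^2 + 6*b + 8) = (b - 2)*(b + 4)*(b + 2)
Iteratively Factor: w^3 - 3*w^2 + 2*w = (w - 1)*(w^2 - 2*w) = w*(w - 1)*(w - 2)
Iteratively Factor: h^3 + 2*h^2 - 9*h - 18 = (h - 3)*(h^2 + 5*h + 6) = (h - 3)*(h + 2)*(h + 3)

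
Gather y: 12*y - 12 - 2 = 12*y - 14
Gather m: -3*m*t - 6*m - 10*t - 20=m*(-3*t - 6) - 10*t - 20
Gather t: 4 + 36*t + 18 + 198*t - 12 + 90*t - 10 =324*t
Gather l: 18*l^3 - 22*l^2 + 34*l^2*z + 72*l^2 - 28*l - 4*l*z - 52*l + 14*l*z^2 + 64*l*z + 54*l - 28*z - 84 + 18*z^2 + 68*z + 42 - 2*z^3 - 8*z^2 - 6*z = 18*l^3 + l^2*(34*z + 50) + l*(14*z^2 + 60*z - 26) - 2*z^3 + 10*z^2 + 34*z - 42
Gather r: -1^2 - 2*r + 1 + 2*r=0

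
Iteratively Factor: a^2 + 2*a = (a)*(a + 2)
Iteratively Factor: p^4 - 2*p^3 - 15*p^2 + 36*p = (p - 3)*(p^3 + p^2 - 12*p) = (p - 3)^2*(p^2 + 4*p) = p*(p - 3)^2*(p + 4)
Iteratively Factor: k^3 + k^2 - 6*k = (k - 2)*(k^2 + 3*k) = k*(k - 2)*(k + 3)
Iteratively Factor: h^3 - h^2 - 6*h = (h)*(h^2 - h - 6) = h*(h - 3)*(h + 2)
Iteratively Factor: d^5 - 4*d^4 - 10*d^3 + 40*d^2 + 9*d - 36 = (d + 1)*(d^4 - 5*d^3 - 5*d^2 + 45*d - 36) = (d - 3)*(d + 1)*(d^3 - 2*d^2 - 11*d + 12) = (d - 4)*(d - 3)*(d + 1)*(d^2 + 2*d - 3) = (d - 4)*(d - 3)*(d - 1)*(d + 1)*(d + 3)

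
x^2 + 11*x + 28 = (x + 4)*(x + 7)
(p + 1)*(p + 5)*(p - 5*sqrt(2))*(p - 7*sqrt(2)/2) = p^4 - 17*sqrt(2)*p^3/2 + 6*p^3 - 51*sqrt(2)*p^2 + 40*p^2 - 85*sqrt(2)*p/2 + 210*p + 175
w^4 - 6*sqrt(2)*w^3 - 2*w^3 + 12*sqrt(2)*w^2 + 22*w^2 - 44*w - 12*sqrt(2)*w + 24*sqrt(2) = (w - 2)*(w - 3*sqrt(2))*(w - 2*sqrt(2))*(w - sqrt(2))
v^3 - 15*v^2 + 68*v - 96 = (v - 8)*(v - 4)*(v - 3)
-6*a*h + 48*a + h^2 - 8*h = (-6*a + h)*(h - 8)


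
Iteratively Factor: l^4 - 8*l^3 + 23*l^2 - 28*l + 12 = (l - 1)*(l^3 - 7*l^2 + 16*l - 12) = (l - 3)*(l - 1)*(l^2 - 4*l + 4) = (l - 3)*(l - 2)*(l - 1)*(l - 2)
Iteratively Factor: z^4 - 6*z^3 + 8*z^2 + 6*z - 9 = (z - 1)*(z^3 - 5*z^2 + 3*z + 9) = (z - 1)*(z + 1)*(z^2 - 6*z + 9) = (z - 3)*(z - 1)*(z + 1)*(z - 3)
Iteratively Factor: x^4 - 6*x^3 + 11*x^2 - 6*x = (x - 3)*(x^3 - 3*x^2 + 2*x) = (x - 3)*(x - 1)*(x^2 - 2*x) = (x - 3)*(x - 2)*(x - 1)*(x)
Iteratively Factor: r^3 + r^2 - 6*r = (r)*(r^2 + r - 6) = r*(r + 3)*(r - 2)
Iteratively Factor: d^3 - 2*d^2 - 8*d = (d + 2)*(d^2 - 4*d) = d*(d + 2)*(d - 4)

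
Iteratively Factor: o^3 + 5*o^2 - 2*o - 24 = (o + 3)*(o^2 + 2*o - 8) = (o - 2)*(o + 3)*(o + 4)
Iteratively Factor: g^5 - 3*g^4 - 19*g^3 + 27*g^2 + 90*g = (g)*(g^4 - 3*g^3 - 19*g^2 + 27*g + 90) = g*(g - 3)*(g^3 - 19*g - 30) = g*(g - 3)*(g + 3)*(g^2 - 3*g - 10) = g*(g - 3)*(g + 2)*(g + 3)*(g - 5)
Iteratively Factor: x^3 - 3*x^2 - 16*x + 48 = (x - 4)*(x^2 + x - 12) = (x - 4)*(x - 3)*(x + 4)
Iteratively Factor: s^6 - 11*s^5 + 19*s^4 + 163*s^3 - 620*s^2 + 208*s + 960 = (s - 3)*(s^5 - 8*s^4 - 5*s^3 + 148*s^2 - 176*s - 320) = (s - 4)*(s - 3)*(s^4 - 4*s^3 - 21*s^2 + 64*s + 80) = (s - 4)*(s - 3)*(s + 4)*(s^3 - 8*s^2 + 11*s + 20) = (s - 4)^2*(s - 3)*(s + 4)*(s^2 - 4*s - 5) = (s - 4)^2*(s - 3)*(s + 1)*(s + 4)*(s - 5)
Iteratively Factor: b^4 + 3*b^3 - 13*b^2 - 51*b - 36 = (b + 1)*(b^3 + 2*b^2 - 15*b - 36) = (b + 1)*(b + 3)*(b^2 - b - 12) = (b + 1)*(b + 3)^2*(b - 4)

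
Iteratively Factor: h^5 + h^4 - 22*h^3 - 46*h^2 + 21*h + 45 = (h + 3)*(h^4 - 2*h^3 - 16*h^2 + 2*h + 15) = (h - 5)*(h + 3)*(h^3 + 3*h^2 - h - 3) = (h - 5)*(h + 1)*(h + 3)*(h^2 + 2*h - 3) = (h - 5)*(h + 1)*(h + 3)^2*(h - 1)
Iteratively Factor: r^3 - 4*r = (r)*(r^2 - 4) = r*(r - 2)*(r + 2)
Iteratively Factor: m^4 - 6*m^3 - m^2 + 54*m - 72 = (m - 4)*(m^3 - 2*m^2 - 9*m + 18) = (m - 4)*(m + 3)*(m^2 - 5*m + 6) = (m - 4)*(m - 3)*(m + 3)*(m - 2)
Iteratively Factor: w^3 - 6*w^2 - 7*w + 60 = (w - 4)*(w^2 - 2*w - 15) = (w - 4)*(w + 3)*(w - 5)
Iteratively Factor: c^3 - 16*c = (c)*(c^2 - 16) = c*(c + 4)*(c - 4)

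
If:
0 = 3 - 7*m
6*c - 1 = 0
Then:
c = 1/6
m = 3/7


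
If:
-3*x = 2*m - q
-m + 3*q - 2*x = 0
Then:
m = -7*x/5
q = x/5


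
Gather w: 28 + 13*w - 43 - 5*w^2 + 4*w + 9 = -5*w^2 + 17*w - 6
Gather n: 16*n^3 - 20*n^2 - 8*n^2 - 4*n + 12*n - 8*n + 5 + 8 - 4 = 16*n^3 - 28*n^2 + 9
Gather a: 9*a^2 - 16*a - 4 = 9*a^2 - 16*a - 4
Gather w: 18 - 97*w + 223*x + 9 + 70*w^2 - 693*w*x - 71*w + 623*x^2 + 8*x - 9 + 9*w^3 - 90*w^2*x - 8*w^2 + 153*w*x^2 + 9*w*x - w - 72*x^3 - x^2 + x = 9*w^3 + w^2*(62 - 90*x) + w*(153*x^2 - 684*x - 169) - 72*x^3 + 622*x^2 + 232*x + 18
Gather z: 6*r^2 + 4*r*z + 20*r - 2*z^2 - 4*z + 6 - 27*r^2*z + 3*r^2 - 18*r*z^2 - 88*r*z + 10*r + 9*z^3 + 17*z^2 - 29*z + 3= 9*r^2 + 30*r + 9*z^3 + z^2*(15 - 18*r) + z*(-27*r^2 - 84*r - 33) + 9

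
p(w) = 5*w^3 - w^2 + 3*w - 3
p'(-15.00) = 3408.00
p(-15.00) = -17148.00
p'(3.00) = 132.00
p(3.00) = 132.00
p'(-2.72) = 119.42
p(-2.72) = -119.18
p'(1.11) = 19.26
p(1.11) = 5.94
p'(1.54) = 35.49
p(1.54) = 17.51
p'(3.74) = 205.33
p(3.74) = 255.80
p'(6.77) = 676.95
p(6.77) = 1522.92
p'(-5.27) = 430.13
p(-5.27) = -778.40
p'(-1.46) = 37.89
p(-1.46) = -25.07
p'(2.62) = 100.73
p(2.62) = 87.92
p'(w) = 15*w^2 - 2*w + 3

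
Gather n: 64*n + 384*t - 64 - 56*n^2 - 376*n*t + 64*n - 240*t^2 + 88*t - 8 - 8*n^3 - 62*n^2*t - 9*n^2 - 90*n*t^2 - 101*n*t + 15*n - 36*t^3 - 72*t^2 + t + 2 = -8*n^3 + n^2*(-62*t - 65) + n*(-90*t^2 - 477*t + 143) - 36*t^3 - 312*t^2 + 473*t - 70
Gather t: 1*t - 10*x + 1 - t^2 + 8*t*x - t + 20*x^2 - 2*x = -t^2 + 8*t*x + 20*x^2 - 12*x + 1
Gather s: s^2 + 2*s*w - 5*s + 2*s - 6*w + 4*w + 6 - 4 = s^2 + s*(2*w - 3) - 2*w + 2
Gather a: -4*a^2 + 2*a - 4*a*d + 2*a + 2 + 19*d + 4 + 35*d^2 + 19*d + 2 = -4*a^2 + a*(4 - 4*d) + 35*d^2 + 38*d + 8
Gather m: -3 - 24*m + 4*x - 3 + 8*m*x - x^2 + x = m*(8*x - 24) - x^2 + 5*x - 6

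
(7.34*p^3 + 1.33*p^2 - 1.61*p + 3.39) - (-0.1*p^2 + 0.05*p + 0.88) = 7.34*p^3 + 1.43*p^2 - 1.66*p + 2.51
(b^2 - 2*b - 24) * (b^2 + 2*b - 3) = b^4 - 31*b^2 - 42*b + 72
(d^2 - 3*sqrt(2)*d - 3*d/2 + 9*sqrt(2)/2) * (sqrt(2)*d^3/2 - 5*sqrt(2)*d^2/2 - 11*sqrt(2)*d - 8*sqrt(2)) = sqrt(2)*d^5/2 - 13*sqrt(2)*d^4/4 - 3*d^4 - 29*sqrt(2)*d^3/4 + 39*d^3/2 + 17*sqrt(2)*d^2/2 + 87*d^2/2 - 51*d + 12*sqrt(2)*d - 72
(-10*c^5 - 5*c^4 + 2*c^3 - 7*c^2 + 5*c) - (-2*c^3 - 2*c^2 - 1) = -10*c^5 - 5*c^4 + 4*c^3 - 5*c^2 + 5*c + 1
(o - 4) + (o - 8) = 2*o - 12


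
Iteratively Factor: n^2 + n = (n)*(n + 1)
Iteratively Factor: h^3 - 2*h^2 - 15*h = (h + 3)*(h^2 - 5*h) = (h - 5)*(h + 3)*(h)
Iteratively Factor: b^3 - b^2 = (b)*(b^2 - b) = b^2*(b - 1)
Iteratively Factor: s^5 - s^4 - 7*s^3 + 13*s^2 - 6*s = (s)*(s^4 - s^3 - 7*s^2 + 13*s - 6) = s*(s - 1)*(s^3 - 7*s + 6) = s*(s - 1)^2*(s^2 + s - 6) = s*(s - 1)^2*(s + 3)*(s - 2)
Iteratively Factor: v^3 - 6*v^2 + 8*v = (v - 4)*(v^2 - 2*v) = (v - 4)*(v - 2)*(v)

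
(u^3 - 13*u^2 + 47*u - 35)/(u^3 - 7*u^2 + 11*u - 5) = (u - 7)/(u - 1)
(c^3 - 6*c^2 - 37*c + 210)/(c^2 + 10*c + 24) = (c^2 - 12*c + 35)/(c + 4)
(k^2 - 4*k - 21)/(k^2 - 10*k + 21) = (k + 3)/(k - 3)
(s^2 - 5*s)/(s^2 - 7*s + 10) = s/(s - 2)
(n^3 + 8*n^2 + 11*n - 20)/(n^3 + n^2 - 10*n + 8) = (n + 5)/(n - 2)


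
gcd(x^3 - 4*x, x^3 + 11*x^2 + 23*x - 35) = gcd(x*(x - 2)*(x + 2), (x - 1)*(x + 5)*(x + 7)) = 1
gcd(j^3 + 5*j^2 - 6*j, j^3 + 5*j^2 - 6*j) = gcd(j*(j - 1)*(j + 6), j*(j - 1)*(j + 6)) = j^3 + 5*j^2 - 6*j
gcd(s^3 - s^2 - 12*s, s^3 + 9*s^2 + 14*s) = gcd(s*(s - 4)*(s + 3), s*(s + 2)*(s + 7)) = s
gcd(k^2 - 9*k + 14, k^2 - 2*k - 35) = k - 7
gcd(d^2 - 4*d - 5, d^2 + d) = d + 1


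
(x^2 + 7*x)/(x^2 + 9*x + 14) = x/(x + 2)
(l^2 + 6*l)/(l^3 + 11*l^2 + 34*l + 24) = l/(l^2 + 5*l + 4)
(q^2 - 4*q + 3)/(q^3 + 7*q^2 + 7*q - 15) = (q - 3)/(q^2 + 8*q + 15)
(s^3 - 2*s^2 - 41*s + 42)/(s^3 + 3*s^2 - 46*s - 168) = (s - 1)/(s + 4)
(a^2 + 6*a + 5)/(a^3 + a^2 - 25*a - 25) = 1/(a - 5)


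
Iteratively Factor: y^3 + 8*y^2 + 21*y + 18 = (y + 2)*(y^2 + 6*y + 9) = (y + 2)*(y + 3)*(y + 3)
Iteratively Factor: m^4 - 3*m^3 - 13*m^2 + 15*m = (m)*(m^3 - 3*m^2 - 13*m + 15) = m*(m - 5)*(m^2 + 2*m - 3) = m*(m - 5)*(m + 3)*(m - 1)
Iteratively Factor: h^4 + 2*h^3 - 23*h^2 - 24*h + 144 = (h - 3)*(h^3 + 5*h^2 - 8*h - 48) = (h - 3)*(h + 4)*(h^2 + h - 12) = (h - 3)^2*(h + 4)*(h + 4)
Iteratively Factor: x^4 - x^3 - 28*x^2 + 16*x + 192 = (x - 4)*(x^3 + 3*x^2 - 16*x - 48) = (x - 4)*(x + 4)*(x^2 - x - 12) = (x - 4)*(x + 3)*(x + 4)*(x - 4)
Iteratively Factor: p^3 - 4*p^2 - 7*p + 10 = (p - 5)*(p^2 + p - 2) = (p - 5)*(p - 1)*(p + 2)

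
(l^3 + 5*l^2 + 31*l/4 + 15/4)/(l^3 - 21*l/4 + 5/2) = (2*l^2 + 5*l + 3)/(2*l^2 - 5*l + 2)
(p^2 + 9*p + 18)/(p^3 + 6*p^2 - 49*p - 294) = (p + 3)/(p^2 - 49)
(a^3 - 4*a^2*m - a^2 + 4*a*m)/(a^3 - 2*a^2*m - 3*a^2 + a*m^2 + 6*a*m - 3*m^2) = a*(a^2 - 4*a*m - a + 4*m)/(a^3 - 2*a^2*m - 3*a^2 + a*m^2 + 6*a*m - 3*m^2)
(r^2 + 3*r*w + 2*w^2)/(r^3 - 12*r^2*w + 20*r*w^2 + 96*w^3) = (r + w)/(r^2 - 14*r*w + 48*w^2)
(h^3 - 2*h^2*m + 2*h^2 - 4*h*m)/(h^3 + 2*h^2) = (h - 2*m)/h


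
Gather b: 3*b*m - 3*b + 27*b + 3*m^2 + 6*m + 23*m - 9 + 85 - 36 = b*(3*m + 24) + 3*m^2 + 29*m + 40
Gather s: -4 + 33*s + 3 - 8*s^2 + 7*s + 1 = -8*s^2 + 40*s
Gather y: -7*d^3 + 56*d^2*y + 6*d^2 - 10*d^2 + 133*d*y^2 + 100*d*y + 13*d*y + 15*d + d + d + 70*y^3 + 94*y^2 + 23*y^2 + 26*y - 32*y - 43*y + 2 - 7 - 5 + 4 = -7*d^3 - 4*d^2 + 17*d + 70*y^3 + y^2*(133*d + 117) + y*(56*d^2 + 113*d - 49) - 6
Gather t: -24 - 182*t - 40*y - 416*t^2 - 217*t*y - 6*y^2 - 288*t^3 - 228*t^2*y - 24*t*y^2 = -288*t^3 + t^2*(-228*y - 416) + t*(-24*y^2 - 217*y - 182) - 6*y^2 - 40*y - 24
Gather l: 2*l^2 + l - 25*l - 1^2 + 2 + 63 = 2*l^2 - 24*l + 64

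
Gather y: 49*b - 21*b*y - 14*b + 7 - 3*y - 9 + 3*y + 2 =-21*b*y + 35*b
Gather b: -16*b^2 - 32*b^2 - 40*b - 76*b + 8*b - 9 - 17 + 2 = -48*b^2 - 108*b - 24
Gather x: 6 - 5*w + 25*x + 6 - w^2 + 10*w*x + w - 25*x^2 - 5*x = -w^2 - 4*w - 25*x^2 + x*(10*w + 20) + 12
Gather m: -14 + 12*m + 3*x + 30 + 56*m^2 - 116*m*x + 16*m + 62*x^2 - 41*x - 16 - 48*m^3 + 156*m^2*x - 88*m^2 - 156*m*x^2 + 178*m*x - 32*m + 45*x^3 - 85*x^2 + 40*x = -48*m^3 + m^2*(156*x - 32) + m*(-156*x^2 + 62*x - 4) + 45*x^3 - 23*x^2 + 2*x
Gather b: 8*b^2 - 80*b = 8*b^2 - 80*b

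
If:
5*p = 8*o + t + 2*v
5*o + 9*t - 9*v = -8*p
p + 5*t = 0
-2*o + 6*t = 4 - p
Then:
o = -344/213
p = -820/213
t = 164/213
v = -252/71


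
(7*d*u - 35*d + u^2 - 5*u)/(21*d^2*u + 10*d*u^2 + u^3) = (u - 5)/(u*(3*d + u))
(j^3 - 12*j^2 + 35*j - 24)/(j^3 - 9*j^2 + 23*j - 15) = (j - 8)/(j - 5)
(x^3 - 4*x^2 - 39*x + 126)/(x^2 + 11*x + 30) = (x^2 - 10*x + 21)/(x + 5)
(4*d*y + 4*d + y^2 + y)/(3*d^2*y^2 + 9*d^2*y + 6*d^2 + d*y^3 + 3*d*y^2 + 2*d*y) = (4*d + y)/(d*(3*d*y + 6*d + y^2 + 2*y))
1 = 1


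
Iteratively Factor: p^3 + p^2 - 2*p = (p - 1)*(p^2 + 2*p) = (p - 1)*(p + 2)*(p)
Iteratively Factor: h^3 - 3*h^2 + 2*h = (h - 1)*(h^2 - 2*h) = h*(h - 1)*(h - 2)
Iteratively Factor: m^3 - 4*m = (m)*(m^2 - 4) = m*(m + 2)*(m - 2)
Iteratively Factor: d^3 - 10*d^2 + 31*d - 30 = (d - 3)*(d^2 - 7*d + 10) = (d - 5)*(d - 3)*(d - 2)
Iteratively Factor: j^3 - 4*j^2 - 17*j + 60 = (j - 3)*(j^2 - j - 20) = (j - 5)*(j - 3)*(j + 4)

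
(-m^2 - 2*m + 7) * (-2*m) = 2*m^3 + 4*m^2 - 14*m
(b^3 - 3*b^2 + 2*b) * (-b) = -b^4 + 3*b^3 - 2*b^2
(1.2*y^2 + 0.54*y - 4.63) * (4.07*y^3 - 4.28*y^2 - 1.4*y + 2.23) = 4.884*y^5 - 2.9382*y^4 - 22.8353*y^3 + 21.7364*y^2 + 7.6862*y - 10.3249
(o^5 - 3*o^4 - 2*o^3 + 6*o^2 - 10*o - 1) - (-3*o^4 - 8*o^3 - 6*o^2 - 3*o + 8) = o^5 + 6*o^3 + 12*o^2 - 7*o - 9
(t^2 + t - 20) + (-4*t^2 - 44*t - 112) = -3*t^2 - 43*t - 132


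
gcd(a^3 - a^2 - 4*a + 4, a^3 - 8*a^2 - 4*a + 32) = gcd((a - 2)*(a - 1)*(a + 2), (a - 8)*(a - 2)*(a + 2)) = a^2 - 4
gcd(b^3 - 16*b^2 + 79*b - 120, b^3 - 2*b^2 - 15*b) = b - 5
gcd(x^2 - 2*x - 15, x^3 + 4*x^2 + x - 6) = x + 3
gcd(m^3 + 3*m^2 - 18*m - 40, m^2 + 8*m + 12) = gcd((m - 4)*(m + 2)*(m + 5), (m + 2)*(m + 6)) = m + 2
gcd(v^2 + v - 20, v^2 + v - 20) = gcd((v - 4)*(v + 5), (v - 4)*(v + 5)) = v^2 + v - 20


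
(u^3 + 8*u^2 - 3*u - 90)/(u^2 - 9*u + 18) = (u^2 + 11*u + 30)/(u - 6)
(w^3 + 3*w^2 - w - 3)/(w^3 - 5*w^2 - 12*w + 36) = (w^2 - 1)/(w^2 - 8*w + 12)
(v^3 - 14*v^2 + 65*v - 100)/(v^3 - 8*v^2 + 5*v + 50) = (v - 4)/(v + 2)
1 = 1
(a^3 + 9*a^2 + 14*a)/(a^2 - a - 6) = a*(a + 7)/(a - 3)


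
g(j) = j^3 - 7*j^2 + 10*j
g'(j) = 3*j^2 - 14*j + 10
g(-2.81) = -105.56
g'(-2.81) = 73.03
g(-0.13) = -1.42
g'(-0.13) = 11.87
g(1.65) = 1.93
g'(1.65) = -4.93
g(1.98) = 0.12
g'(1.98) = -5.96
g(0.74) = 3.97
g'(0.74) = 1.28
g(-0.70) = -10.77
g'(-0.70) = 21.27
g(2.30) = -1.86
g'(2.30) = -6.33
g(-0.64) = -9.53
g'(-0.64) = 20.19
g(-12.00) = -2856.00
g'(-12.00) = 610.00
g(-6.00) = -528.00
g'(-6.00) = 202.00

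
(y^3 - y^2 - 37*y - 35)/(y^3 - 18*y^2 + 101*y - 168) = (y^2 + 6*y + 5)/(y^2 - 11*y + 24)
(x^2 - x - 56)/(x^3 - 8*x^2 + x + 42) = (x^2 - x - 56)/(x^3 - 8*x^2 + x + 42)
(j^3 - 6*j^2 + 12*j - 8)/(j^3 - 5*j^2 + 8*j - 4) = (j - 2)/(j - 1)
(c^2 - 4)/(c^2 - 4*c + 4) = (c + 2)/(c - 2)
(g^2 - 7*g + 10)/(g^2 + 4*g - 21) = (g^2 - 7*g + 10)/(g^2 + 4*g - 21)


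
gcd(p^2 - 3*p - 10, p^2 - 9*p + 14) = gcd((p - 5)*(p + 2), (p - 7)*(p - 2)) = 1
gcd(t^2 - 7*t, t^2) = t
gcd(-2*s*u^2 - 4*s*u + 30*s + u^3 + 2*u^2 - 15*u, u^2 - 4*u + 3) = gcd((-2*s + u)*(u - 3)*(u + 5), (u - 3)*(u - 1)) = u - 3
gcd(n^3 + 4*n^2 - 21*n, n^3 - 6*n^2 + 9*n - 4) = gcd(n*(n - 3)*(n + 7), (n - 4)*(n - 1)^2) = 1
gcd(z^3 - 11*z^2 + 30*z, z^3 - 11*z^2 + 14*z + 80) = z - 5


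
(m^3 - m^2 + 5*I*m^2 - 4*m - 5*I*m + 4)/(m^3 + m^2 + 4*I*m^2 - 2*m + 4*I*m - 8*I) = (m + I)/(m + 2)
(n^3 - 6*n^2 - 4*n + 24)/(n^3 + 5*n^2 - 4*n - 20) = (n - 6)/(n + 5)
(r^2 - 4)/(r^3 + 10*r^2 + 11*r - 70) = (r + 2)/(r^2 + 12*r + 35)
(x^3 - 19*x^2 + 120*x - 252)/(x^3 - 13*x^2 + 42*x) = (x - 6)/x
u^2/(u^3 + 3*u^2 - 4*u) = u/(u^2 + 3*u - 4)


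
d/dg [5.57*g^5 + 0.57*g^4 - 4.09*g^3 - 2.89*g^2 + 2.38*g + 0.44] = 27.85*g^4 + 2.28*g^3 - 12.27*g^2 - 5.78*g + 2.38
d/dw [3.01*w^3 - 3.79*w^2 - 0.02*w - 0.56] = 9.03*w^2 - 7.58*w - 0.02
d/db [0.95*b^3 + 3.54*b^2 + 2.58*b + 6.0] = 2.85*b^2 + 7.08*b + 2.58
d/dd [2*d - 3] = 2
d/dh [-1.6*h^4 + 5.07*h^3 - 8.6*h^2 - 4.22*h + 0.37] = -6.4*h^3 + 15.21*h^2 - 17.2*h - 4.22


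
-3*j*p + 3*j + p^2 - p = (-3*j + p)*(p - 1)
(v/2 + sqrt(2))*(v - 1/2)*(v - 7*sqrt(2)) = v^3/2 - 5*sqrt(2)*v^2/2 - v^2/4 - 14*v + 5*sqrt(2)*v/4 + 7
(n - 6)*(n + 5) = n^2 - n - 30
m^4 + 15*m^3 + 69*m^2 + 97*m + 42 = (m + 1)^2*(m + 6)*(m + 7)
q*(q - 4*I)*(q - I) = q^3 - 5*I*q^2 - 4*q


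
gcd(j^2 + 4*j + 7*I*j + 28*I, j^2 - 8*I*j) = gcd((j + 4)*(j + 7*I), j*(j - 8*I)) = 1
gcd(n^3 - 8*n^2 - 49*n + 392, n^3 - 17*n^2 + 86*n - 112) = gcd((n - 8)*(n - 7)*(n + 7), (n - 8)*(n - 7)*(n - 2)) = n^2 - 15*n + 56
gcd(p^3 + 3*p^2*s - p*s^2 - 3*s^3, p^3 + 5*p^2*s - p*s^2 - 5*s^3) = p^2 - s^2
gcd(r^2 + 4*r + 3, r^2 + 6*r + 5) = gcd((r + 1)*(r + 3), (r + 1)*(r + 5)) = r + 1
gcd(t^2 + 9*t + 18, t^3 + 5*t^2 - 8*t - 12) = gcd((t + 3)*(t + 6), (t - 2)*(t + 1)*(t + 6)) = t + 6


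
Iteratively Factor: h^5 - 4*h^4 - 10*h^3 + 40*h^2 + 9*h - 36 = (h - 4)*(h^4 - 10*h^2 + 9) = (h - 4)*(h - 3)*(h^3 + 3*h^2 - h - 3) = (h - 4)*(h - 3)*(h - 1)*(h^2 + 4*h + 3) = (h - 4)*(h - 3)*(h - 1)*(h + 1)*(h + 3)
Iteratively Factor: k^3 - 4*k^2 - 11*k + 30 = (k - 2)*(k^2 - 2*k - 15) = (k - 2)*(k + 3)*(k - 5)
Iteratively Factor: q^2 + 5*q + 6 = (q + 2)*(q + 3)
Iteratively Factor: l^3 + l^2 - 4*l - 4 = (l + 2)*(l^2 - l - 2) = (l + 1)*(l + 2)*(l - 2)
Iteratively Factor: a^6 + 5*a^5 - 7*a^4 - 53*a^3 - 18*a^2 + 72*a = (a)*(a^5 + 5*a^4 - 7*a^3 - 53*a^2 - 18*a + 72) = a*(a - 3)*(a^4 + 8*a^3 + 17*a^2 - 2*a - 24) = a*(a - 3)*(a - 1)*(a^3 + 9*a^2 + 26*a + 24) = a*(a - 3)*(a - 1)*(a + 4)*(a^2 + 5*a + 6) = a*(a - 3)*(a - 1)*(a + 2)*(a + 4)*(a + 3)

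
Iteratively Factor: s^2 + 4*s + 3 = (s + 3)*(s + 1)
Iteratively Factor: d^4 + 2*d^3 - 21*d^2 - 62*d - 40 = (d + 1)*(d^3 + d^2 - 22*d - 40) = (d + 1)*(d + 4)*(d^2 - 3*d - 10) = (d - 5)*(d + 1)*(d + 4)*(d + 2)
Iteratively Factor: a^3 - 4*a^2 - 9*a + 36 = (a + 3)*(a^2 - 7*a + 12) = (a - 3)*(a + 3)*(a - 4)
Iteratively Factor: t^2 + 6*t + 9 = (t + 3)*(t + 3)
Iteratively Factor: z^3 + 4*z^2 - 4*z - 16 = (z - 2)*(z^2 + 6*z + 8) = (z - 2)*(z + 2)*(z + 4)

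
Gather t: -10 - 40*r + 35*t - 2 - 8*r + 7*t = -48*r + 42*t - 12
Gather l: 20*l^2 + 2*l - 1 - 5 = 20*l^2 + 2*l - 6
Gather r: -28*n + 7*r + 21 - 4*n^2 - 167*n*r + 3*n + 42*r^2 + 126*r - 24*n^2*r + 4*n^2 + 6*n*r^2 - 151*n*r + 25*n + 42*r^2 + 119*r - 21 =r^2*(6*n + 84) + r*(-24*n^2 - 318*n + 252)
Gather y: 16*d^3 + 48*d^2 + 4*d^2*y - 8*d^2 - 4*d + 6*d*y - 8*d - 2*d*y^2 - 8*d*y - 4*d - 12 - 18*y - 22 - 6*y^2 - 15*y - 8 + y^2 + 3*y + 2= 16*d^3 + 40*d^2 - 16*d + y^2*(-2*d - 5) + y*(4*d^2 - 2*d - 30) - 40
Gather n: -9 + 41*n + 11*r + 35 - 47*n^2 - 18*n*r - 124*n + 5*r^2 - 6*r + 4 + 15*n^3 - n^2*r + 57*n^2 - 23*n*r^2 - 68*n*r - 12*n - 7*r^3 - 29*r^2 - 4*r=15*n^3 + n^2*(10 - r) + n*(-23*r^2 - 86*r - 95) - 7*r^3 - 24*r^2 + r + 30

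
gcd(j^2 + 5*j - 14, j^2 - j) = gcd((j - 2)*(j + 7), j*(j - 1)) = 1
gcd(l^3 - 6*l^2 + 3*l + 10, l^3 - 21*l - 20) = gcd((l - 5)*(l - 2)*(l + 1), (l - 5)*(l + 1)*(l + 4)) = l^2 - 4*l - 5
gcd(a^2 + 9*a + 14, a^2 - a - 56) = a + 7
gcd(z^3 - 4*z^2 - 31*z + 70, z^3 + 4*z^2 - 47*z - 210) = z^2 - 2*z - 35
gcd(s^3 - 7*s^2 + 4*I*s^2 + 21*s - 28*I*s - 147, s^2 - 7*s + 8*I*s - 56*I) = s - 7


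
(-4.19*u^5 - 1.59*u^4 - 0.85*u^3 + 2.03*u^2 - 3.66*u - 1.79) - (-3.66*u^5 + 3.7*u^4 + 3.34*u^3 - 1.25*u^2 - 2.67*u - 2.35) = -0.53*u^5 - 5.29*u^4 - 4.19*u^3 + 3.28*u^2 - 0.99*u + 0.56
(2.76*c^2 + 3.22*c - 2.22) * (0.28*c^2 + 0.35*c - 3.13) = 0.7728*c^4 + 1.8676*c^3 - 8.1334*c^2 - 10.8556*c + 6.9486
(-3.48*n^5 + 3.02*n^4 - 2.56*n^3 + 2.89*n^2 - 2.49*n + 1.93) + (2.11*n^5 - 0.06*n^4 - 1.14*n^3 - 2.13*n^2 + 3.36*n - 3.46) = -1.37*n^5 + 2.96*n^4 - 3.7*n^3 + 0.76*n^2 + 0.87*n - 1.53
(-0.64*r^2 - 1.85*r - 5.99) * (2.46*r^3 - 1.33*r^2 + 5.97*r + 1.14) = -1.5744*r^5 - 3.6998*r^4 - 16.0957*r^3 - 3.8074*r^2 - 37.8693*r - 6.8286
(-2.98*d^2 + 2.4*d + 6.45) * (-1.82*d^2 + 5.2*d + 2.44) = 5.4236*d^4 - 19.864*d^3 - 6.5302*d^2 + 39.396*d + 15.738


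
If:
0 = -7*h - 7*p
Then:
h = -p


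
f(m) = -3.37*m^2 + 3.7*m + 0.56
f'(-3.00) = 23.92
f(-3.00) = -40.87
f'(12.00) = -77.18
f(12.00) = -440.32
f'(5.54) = -33.64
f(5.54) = -82.37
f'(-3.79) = 29.24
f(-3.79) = -61.87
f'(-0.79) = 9.02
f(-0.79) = -4.47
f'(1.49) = -6.34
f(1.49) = -1.41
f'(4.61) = -27.37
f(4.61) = -54.00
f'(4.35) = -25.62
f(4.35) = -47.11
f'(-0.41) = 6.46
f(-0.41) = -1.52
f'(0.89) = -2.30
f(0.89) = 1.18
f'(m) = 3.7 - 6.74*m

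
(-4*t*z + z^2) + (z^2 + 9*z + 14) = -4*t*z + 2*z^2 + 9*z + 14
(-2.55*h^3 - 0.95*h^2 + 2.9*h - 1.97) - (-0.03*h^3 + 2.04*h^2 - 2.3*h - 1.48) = -2.52*h^3 - 2.99*h^2 + 5.2*h - 0.49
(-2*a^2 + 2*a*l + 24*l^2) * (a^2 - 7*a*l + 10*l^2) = -2*a^4 + 16*a^3*l - 10*a^2*l^2 - 148*a*l^3 + 240*l^4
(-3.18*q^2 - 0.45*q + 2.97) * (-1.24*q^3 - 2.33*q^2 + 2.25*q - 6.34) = 3.9432*q^5 + 7.9674*q^4 - 9.7893*q^3 + 12.2286*q^2 + 9.5355*q - 18.8298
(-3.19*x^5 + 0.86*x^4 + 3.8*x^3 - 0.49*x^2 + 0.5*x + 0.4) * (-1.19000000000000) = 3.7961*x^5 - 1.0234*x^4 - 4.522*x^3 + 0.5831*x^2 - 0.595*x - 0.476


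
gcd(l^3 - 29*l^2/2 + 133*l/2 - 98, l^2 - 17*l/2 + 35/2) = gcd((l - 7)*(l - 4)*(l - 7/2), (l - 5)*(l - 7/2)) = l - 7/2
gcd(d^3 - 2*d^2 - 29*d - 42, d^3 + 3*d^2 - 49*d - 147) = d^2 - 4*d - 21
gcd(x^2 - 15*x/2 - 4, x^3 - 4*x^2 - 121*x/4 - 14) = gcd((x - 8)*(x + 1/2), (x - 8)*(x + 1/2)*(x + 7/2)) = x^2 - 15*x/2 - 4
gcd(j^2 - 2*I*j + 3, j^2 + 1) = j + I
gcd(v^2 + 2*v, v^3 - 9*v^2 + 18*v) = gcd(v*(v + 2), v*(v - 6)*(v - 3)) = v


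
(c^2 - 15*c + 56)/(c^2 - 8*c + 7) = (c - 8)/(c - 1)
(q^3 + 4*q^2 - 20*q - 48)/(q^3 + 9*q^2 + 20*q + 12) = (q - 4)/(q + 1)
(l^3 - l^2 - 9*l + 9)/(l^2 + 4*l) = (l^3 - l^2 - 9*l + 9)/(l*(l + 4))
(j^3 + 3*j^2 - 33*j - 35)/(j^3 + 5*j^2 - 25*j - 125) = (j^2 + 8*j + 7)/(j^2 + 10*j + 25)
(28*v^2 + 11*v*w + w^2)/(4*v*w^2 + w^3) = (7*v + w)/w^2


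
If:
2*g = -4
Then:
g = -2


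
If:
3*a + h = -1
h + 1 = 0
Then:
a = 0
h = -1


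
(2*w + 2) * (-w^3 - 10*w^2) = -2*w^4 - 22*w^3 - 20*w^2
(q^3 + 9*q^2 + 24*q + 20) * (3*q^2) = 3*q^5 + 27*q^4 + 72*q^3 + 60*q^2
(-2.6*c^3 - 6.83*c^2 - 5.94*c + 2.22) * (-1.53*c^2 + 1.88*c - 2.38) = 3.978*c^5 + 5.5619*c^4 + 2.4358*c^3 + 1.6916*c^2 + 18.3108*c - 5.2836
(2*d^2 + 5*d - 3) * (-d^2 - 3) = -2*d^4 - 5*d^3 - 3*d^2 - 15*d + 9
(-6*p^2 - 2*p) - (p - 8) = -6*p^2 - 3*p + 8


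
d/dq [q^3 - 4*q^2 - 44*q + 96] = 3*q^2 - 8*q - 44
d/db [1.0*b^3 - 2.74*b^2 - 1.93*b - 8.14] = 3.0*b^2 - 5.48*b - 1.93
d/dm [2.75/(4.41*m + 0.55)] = -12.1275/(4.41*m + 0.55)^2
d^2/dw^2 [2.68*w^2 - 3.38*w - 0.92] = 5.36000000000000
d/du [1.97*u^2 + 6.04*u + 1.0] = 3.94*u + 6.04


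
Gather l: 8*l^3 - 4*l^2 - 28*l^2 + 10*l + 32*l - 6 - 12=8*l^3 - 32*l^2 + 42*l - 18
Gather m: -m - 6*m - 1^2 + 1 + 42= 42 - 7*m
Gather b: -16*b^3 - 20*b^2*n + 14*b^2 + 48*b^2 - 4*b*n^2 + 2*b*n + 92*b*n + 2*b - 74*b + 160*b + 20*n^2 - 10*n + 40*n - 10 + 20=-16*b^3 + b^2*(62 - 20*n) + b*(-4*n^2 + 94*n + 88) + 20*n^2 + 30*n + 10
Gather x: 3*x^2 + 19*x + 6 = 3*x^2 + 19*x + 6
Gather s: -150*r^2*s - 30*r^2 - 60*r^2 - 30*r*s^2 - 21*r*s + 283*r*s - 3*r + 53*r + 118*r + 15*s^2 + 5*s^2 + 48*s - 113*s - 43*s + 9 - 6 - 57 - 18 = -90*r^2 + 168*r + s^2*(20 - 30*r) + s*(-150*r^2 + 262*r - 108) - 72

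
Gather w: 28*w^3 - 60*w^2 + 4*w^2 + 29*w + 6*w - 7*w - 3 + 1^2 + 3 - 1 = 28*w^3 - 56*w^2 + 28*w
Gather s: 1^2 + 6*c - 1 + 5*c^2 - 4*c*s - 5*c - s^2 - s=5*c^2 + c - s^2 + s*(-4*c - 1)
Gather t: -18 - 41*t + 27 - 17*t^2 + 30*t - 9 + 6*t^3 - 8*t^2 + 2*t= 6*t^3 - 25*t^2 - 9*t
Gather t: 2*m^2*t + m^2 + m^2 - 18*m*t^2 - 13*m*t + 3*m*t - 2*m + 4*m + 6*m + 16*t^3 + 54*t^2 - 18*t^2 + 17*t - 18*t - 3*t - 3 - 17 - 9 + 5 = 2*m^2 + 8*m + 16*t^3 + t^2*(36 - 18*m) + t*(2*m^2 - 10*m - 4) - 24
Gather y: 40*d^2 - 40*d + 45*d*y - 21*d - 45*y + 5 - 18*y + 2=40*d^2 - 61*d + y*(45*d - 63) + 7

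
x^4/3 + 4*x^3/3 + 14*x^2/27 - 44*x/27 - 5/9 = (x/3 + 1)*(x - 1)*(x + 1/3)*(x + 5/3)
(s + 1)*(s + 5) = s^2 + 6*s + 5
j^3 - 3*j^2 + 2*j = j*(j - 2)*(j - 1)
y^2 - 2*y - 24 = (y - 6)*(y + 4)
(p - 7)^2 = p^2 - 14*p + 49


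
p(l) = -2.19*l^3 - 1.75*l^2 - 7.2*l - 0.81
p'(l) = -6.57*l^2 - 3.5*l - 7.2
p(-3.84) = 125.04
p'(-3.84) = -90.64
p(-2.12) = 27.46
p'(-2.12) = -29.31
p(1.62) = -26.38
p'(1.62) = -30.11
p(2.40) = -58.44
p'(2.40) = -53.44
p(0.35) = -3.64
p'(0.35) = -9.23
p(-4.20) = 160.81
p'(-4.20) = -108.39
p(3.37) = -128.77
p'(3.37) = -93.61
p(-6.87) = 676.15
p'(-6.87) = -293.24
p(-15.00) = 7104.69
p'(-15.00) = -1432.95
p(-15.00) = 7104.69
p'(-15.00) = -1432.95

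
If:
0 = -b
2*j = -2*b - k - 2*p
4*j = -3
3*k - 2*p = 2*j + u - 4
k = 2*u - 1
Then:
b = 0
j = -3/4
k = -1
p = 5/4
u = 0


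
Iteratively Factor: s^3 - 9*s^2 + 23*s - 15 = (s - 3)*(s^2 - 6*s + 5) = (s - 3)*(s - 1)*(s - 5)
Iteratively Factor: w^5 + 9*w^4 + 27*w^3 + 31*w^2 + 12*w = (w)*(w^4 + 9*w^3 + 27*w^2 + 31*w + 12) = w*(w + 1)*(w^3 + 8*w^2 + 19*w + 12) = w*(w + 1)*(w + 3)*(w^2 + 5*w + 4) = w*(w + 1)^2*(w + 3)*(w + 4)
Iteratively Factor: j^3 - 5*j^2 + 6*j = (j - 2)*(j^2 - 3*j) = j*(j - 2)*(j - 3)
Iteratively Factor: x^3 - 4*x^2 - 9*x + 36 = (x - 3)*(x^2 - x - 12) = (x - 4)*(x - 3)*(x + 3)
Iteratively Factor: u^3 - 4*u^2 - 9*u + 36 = (u - 4)*(u^2 - 9) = (u - 4)*(u + 3)*(u - 3)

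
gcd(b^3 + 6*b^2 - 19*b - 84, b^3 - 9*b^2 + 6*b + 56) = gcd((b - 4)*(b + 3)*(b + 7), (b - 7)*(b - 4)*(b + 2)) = b - 4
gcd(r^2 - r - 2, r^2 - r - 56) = 1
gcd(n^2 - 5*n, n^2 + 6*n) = n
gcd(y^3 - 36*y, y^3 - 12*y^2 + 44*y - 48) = y - 6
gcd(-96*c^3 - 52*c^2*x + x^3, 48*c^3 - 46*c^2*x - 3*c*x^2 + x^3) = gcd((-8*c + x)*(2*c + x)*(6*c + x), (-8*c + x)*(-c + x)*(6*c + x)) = -48*c^2 - 2*c*x + x^2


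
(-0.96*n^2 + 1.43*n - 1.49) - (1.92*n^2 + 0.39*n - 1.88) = -2.88*n^2 + 1.04*n + 0.39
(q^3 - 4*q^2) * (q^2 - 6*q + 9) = q^5 - 10*q^4 + 33*q^3 - 36*q^2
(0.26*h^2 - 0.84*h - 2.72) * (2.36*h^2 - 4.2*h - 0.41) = 0.6136*h^4 - 3.0744*h^3 - 2.9978*h^2 + 11.7684*h + 1.1152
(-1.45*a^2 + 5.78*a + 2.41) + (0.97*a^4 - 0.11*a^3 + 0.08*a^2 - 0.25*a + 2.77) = 0.97*a^4 - 0.11*a^3 - 1.37*a^2 + 5.53*a + 5.18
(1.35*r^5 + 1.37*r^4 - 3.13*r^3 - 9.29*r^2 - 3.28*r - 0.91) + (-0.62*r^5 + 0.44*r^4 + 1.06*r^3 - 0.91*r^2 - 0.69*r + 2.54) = 0.73*r^5 + 1.81*r^4 - 2.07*r^3 - 10.2*r^2 - 3.97*r + 1.63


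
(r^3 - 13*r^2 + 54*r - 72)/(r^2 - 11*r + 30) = (r^2 - 7*r + 12)/(r - 5)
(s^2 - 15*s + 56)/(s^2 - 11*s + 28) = (s - 8)/(s - 4)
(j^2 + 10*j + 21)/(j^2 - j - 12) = (j + 7)/(j - 4)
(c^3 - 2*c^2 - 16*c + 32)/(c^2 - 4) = (c^2 - 16)/(c + 2)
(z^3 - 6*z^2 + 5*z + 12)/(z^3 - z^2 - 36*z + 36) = (z^3 - 6*z^2 + 5*z + 12)/(z^3 - z^2 - 36*z + 36)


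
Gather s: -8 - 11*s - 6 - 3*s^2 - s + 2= -3*s^2 - 12*s - 12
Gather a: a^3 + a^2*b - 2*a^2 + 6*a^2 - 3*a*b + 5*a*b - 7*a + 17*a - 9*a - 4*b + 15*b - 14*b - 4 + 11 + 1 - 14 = a^3 + a^2*(b + 4) + a*(2*b + 1) - 3*b - 6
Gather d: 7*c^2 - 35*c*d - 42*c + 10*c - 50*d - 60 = 7*c^2 - 32*c + d*(-35*c - 50) - 60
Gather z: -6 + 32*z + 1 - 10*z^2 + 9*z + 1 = -10*z^2 + 41*z - 4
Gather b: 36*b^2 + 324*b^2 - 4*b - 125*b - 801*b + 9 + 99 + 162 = 360*b^2 - 930*b + 270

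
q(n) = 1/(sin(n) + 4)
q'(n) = -cos(n)/(sin(n) + 4)^2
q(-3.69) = 0.22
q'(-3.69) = 0.04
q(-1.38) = 0.33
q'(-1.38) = -0.02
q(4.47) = 0.33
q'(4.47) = 0.03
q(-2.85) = 0.27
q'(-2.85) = 0.07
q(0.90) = 0.21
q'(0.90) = -0.03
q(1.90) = 0.20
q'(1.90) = 0.01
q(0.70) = 0.22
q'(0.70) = -0.04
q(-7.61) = 0.33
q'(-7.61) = -0.03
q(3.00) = 0.24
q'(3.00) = 0.06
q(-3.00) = 0.26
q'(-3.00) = 0.07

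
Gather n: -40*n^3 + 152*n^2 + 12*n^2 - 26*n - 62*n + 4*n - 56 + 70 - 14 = -40*n^3 + 164*n^2 - 84*n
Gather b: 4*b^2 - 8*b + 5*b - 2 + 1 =4*b^2 - 3*b - 1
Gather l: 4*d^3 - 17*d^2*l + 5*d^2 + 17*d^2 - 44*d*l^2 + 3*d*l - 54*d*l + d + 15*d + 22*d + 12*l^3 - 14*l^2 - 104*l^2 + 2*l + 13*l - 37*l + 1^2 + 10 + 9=4*d^3 + 22*d^2 + 38*d + 12*l^3 + l^2*(-44*d - 118) + l*(-17*d^2 - 51*d - 22) + 20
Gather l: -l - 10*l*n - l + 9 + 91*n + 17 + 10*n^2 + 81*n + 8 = l*(-10*n - 2) + 10*n^2 + 172*n + 34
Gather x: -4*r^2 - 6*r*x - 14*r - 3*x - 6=-4*r^2 - 14*r + x*(-6*r - 3) - 6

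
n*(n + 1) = n^2 + n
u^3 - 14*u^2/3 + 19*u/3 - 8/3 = (u - 8/3)*(u - 1)^2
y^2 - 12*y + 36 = (y - 6)^2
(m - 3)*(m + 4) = m^2 + m - 12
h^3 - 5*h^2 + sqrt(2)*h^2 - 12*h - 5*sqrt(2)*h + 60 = (h - 5)*(h - 2*sqrt(2))*(h + 3*sqrt(2))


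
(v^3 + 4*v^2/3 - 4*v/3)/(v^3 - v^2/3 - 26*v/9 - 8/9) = 3*v*(-3*v^2 - 4*v + 4)/(-9*v^3 + 3*v^2 + 26*v + 8)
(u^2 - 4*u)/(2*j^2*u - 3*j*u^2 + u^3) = (u - 4)/(2*j^2 - 3*j*u + u^2)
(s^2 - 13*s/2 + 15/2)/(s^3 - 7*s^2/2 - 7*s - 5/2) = (2*s - 3)/(2*s^2 + 3*s + 1)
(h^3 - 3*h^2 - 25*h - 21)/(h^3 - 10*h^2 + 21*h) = (h^2 + 4*h + 3)/(h*(h - 3))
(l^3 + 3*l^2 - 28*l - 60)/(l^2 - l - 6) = (l^2 + l - 30)/(l - 3)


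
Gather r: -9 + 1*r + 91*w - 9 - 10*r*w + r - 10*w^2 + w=r*(2 - 10*w) - 10*w^2 + 92*w - 18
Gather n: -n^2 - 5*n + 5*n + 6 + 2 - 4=4 - n^2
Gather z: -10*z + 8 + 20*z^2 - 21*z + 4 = 20*z^2 - 31*z + 12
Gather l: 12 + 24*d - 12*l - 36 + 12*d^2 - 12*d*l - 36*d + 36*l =12*d^2 - 12*d + l*(24 - 12*d) - 24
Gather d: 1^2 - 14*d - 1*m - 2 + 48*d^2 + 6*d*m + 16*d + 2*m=48*d^2 + d*(6*m + 2) + m - 1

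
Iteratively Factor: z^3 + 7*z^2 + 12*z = (z)*(z^2 + 7*z + 12) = z*(z + 4)*(z + 3)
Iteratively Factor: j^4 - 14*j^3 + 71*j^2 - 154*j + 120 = (j - 5)*(j^3 - 9*j^2 + 26*j - 24) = (j - 5)*(j - 3)*(j^2 - 6*j + 8) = (j - 5)*(j - 3)*(j - 2)*(j - 4)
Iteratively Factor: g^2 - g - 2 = (g + 1)*(g - 2)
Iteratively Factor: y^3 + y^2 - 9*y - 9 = (y + 1)*(y^2 - 9) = (y - 3)*(y + 1)*(y + 3)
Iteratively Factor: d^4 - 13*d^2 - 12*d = (d + 3)*(d^3 - 3*d^2 - 4*d) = (d - 4)*(d + 3)*(d^2 + d) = d*(d - 4)*(d + 3)*(d + 1)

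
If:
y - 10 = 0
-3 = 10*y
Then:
No Solution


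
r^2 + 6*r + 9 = (r + 3)^2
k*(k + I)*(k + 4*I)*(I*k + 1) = I*k^4 - 4*k^3 + I*k^2 - 4*k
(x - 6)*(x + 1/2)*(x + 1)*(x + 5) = x^4 + x^3/2 - 31*x^2 - 91*x/2 - 15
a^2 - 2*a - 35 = (a - 7)*(a + 5)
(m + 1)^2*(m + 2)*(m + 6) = m^4 + 10*m^3 + 29*m^2 + 32*m + 12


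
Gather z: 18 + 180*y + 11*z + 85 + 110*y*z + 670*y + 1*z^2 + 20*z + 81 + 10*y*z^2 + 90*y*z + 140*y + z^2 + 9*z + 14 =990*y + z^2*(10*y + 2) + z*(200*y + 40) + 198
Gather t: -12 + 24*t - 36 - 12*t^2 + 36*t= -12*t^2 + 60*t - 48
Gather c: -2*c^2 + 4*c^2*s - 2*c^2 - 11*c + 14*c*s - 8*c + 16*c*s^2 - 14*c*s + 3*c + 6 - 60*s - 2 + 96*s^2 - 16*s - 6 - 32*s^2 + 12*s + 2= c^2*(4*s - 4) + c*(16*s^2 - 16) + 64*s^2 - 64*s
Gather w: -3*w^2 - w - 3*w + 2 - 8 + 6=-3*w^2 - 4*w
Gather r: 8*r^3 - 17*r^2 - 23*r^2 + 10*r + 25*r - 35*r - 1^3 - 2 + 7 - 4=8*r^3 - 40*r^2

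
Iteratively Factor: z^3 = (z)*(z^2) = z^2*(z)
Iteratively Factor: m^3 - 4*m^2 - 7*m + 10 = (m - 1)*(m^2 - 3*m - 10) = (m - 1)*(m + 2)*(m - 5)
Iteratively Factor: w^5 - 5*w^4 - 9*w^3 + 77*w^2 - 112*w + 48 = (w - 1)*(w^4 - 4*w^3 - 13*w^2 + 64*w - 48) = (w - 1)^2*(w^3 - 3*w^2 - 16*w + 48) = (w - 3)*(w - 1)^2*(w^2 - 16) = (w - 3)*(w - 1)^2*(w + 4)*(w - 4)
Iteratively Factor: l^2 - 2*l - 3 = (l + 1)*(l - 3)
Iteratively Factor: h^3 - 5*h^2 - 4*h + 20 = (h - 2)*(h^2 - 3*h - 10) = (h - 5)*(h - 2)*(h + 2)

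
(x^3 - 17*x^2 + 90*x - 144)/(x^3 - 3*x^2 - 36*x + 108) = (x - 8)/(x + 6)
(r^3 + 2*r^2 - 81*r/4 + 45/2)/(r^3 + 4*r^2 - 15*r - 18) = (r^2 - 4*r + 15/4)/(r^2 - 2*r - 3)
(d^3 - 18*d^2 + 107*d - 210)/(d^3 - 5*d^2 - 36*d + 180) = (d - 7)/(d + 6)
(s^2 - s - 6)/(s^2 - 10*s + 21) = (s + 2)/(s - 7)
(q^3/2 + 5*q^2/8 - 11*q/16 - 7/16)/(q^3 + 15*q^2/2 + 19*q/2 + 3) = (4*q^2 + 3*q - 7)/(8*(q^2 + 7*q + 6))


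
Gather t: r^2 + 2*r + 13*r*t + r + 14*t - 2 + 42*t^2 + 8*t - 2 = r^2 + 3*r + 42*t^2 + t*(13*r + 22) - 4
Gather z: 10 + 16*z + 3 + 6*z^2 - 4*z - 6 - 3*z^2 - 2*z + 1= 3*z^2 + 10*z + 8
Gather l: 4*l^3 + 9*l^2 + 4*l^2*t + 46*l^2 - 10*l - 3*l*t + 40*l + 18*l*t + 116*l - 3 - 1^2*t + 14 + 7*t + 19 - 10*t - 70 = 4*l^3 + l^2*(4*t + 55) + l*(15*t + 146) - 4*t - 40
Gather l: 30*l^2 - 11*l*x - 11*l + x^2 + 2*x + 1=30*l^2 + l*(-11*x - 11) + x^2 + 2*x + 1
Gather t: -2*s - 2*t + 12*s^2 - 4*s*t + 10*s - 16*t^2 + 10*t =12*s^2 + 8*s - 16*t^2 + t*(8 - 4*s)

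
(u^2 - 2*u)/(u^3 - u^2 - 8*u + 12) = u/(u^2 + u - 6)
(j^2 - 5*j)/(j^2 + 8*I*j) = (j - 5)/(j + 8*I)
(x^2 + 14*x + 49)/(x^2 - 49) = (x + 7)/(x - 7)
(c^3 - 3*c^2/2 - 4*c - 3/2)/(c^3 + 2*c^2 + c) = (2*c^2 - 5*c - 3)/(2*c*(c + 1))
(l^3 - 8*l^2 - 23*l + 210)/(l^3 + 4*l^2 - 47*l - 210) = (l - 6)/(l + 6)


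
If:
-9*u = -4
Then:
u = 4/9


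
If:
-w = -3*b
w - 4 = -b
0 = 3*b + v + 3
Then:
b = 1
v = -6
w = 3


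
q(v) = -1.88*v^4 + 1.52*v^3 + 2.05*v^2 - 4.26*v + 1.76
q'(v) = -7.52*v^3 + 4.56*v^2 + 4.1*v - 4.26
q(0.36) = 0.53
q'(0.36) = -2.54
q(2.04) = -18.05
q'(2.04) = -40.76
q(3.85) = -310.56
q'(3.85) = -350.03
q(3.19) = -136.31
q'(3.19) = -188.89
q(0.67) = -0.10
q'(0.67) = -1.73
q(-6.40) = -3439.58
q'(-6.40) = 2127.60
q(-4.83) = -1124.28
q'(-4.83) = 929.66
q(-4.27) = -686.00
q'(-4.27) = 646.84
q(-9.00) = -13236.61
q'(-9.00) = 5810.28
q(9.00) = -11097.13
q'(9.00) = -5080.08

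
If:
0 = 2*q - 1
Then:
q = 1/2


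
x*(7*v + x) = 7*v*x + x^2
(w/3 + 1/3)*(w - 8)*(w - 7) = w^3/3 - 14*w^2/3 + 41*w/3 + 56/3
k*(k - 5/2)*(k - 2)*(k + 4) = k^4 - k^3/2 - 13*k^2 + 20*k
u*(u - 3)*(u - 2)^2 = u^4 - 7*u^3 + 16*u^2 - 12*u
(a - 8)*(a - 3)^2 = a^3 - 14*a^2 + 57*a - 72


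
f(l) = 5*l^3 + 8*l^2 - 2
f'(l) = 15*l^2 + 16*l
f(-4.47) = -288.73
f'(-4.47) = 228.19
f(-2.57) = -34.03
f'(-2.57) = 57.95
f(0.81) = 5.91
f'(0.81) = 22.80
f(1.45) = 30.06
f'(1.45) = 54.74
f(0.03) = -1.99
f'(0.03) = 0.49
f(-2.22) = -17.28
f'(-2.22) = 38.41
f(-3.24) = -88.08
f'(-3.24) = 105.62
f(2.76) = 164.06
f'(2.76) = 158.42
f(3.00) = 205.00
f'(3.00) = 183.00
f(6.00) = 1366.00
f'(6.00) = 636.00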